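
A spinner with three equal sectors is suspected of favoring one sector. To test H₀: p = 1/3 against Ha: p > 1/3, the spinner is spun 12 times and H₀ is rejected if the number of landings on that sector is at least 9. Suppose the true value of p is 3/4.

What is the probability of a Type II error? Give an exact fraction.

Under the alternative p = 3/4, X ~ Binomial(12, 3/4); β is the probability the test does not reject, P(X < 9).
Equivalently, β = 1 − P(X ≥ 9) = 5892517/16777216.

5892517/16777216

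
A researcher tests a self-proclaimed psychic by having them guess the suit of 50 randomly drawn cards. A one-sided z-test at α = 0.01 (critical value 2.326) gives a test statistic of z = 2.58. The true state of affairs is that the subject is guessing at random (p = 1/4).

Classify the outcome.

Type I error

The conventional null hypothesis is that the subject is guessing at random (p = 1/4).
Since z = 2.58 > z* = 2.326, H₀ is rejected.
H₀ is true (actually the subject is guessing at random (p = 1/4)).
Rejecting a true H₀ is a Type I error.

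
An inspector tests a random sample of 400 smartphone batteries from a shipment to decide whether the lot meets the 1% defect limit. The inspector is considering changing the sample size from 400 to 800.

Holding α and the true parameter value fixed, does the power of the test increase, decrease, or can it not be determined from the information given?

It increases.

More data shrinks sampling variability; the test statistic under Ha concentrates further from the null value, making rejection more likely.
Since power = 1 − β and β decreases, power increases.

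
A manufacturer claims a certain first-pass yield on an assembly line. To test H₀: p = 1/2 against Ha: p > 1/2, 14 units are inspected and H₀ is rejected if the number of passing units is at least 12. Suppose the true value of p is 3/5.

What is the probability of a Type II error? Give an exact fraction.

5860647088/6103515625

Under the alternative p = 3/5, K ~ Binomial(14, 3/5); β is the probability the test does not reject, P(K < 12).
Equivalently, β = 1 − P(K ≥ 12) = 5860647088/6103515625.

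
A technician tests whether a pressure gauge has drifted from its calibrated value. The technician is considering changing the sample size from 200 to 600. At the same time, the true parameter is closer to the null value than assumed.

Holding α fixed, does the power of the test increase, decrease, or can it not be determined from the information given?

Cannot be determined from the information given.

The first change alone would make β decrease; the second alone would make β increase. Which effect dominates depends on the magnitudes, which are not given.
Since power = 1 − β, the effect on power is likewise indeterminate.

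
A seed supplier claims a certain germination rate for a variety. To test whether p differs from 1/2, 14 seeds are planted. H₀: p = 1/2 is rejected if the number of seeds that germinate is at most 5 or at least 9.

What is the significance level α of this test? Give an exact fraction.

3473/8192

Under H₀, K ~ Binomial(14, 1/2); α is the probability of landing in either tail, P(K ≤ 5) + P(K ≥ 9).
By symmetry, α = 2·P(K ≤ 5) = 2·(1 + 14 + 91 + 364 + 1001 + 2002)/16384 = 6946/16384 = 3473/8192.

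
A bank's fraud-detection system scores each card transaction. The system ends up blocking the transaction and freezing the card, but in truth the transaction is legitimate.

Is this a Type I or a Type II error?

The null hypothesis here is that the transaction is legitimate.
'Blocking the transaction and freezing the card' corresponds to rejecting H₀.
H₀ was rejected but H₀ is true — a Type I error (false positive).

Type I error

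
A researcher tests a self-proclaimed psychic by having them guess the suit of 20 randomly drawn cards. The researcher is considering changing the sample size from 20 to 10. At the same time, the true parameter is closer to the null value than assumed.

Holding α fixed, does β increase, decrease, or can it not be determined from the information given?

It increases.

Reducing n widens both sampling distributions, so the test has less ability to distinguish Ha from H₀. A smaller departure from H₀ means the test statistic under Ha is distributed closer to where it would be under H₀; rejection becomes less likely. Both changes push β in the same direction.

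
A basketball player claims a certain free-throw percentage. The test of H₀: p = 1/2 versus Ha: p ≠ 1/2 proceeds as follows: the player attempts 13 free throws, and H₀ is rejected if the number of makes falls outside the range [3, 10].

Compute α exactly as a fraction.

The significance level is the null-hypothesis probability of the rejection region {≤2} ∪ {≥11}.
Each tail has probability (1 + 13 + 78)/8192; doubling gives α = 184/8192 = 23/1024.

23/1024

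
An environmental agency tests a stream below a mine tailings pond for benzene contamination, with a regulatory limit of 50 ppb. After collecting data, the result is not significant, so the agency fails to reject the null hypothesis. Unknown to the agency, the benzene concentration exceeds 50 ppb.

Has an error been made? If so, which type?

The conventional null hypothesis here is that the benzene concentration is at or below 50 ppb (safe).
H₀ was not rejected, but H₀ is actually false.
Failing to reject a false null hypothesis is a Type II error (false negative).

Type II error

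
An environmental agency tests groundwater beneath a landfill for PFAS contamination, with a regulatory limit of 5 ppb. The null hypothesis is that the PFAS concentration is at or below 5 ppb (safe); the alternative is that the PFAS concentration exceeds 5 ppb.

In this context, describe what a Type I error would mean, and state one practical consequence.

A Type I error would mean concluding that the PFAS concentration exceeds 5 ppb when in fact the PFAS concentration is at or below 5 ppb (safe). Consequence: a clean site is subjected to costly and unnecessary remediation.

A Type I error is rejecting H₀ when H₀ is true.
Here that means declaring the site contaminated and ordering remediation when actually the PFAS concentration is at or below 5 ppb (safe).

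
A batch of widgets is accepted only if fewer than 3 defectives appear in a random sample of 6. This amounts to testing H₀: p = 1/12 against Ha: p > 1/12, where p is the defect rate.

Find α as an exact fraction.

14251/1492992

The significance level is the probability, assuming p = 1/12, of seeing 3 or more defectives in 6 draws.
Computing the lower-tail complement: 1 − 1478741/1492992 = 14251/1492992.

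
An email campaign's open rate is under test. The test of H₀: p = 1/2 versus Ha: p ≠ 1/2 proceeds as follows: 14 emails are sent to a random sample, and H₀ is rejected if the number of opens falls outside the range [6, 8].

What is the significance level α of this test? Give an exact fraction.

The significance level is the null-hypothesis probability of the rejection region {≤5} ∪ {≥9}.
By symmetry, α = 2·P(K ≤ 5) = 2·(1 + 14 + 91 + 364 + 1001 + 2002)/16384 = 6946/16384 = 3473/8192.

3473/8192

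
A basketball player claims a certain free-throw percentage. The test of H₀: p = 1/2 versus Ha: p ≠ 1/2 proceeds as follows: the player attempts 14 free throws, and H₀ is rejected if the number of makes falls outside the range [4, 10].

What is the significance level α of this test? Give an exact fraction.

Under H₀, K ~ Binomial(14, 1/2); α is the probability of landing in either tail, P(K ≤ 3) + P(K ≥ 11).
The two tails are symmetric, so α = 2·(1 + 14 + 91 + 364)/2^14 = 940/16384 = 235/4096.

235/4096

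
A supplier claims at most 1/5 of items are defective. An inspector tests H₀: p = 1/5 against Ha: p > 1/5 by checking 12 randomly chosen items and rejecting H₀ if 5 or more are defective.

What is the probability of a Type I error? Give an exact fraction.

3542749/48828125

α = P(reject H₀ | H₀ true) = P(Y ≥ 5 | p = 1/5), Y ~ Binomial(12, 1/5).
Via the complement, α = 1 − Σ_{j=0}^{4} C(12,j)(1/5)^j(4/5)^{12-j} = 3542749/48828125.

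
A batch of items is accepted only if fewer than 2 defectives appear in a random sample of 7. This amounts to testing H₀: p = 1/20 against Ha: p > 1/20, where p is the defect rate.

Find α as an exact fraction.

Under H₀, X ~ Binomial(7, 1/20); the Type I error rate is P(X ≥ 2).
Via the complement, α = 1 − Σ_{j=0}^{1} C(7,j)(1/20)^j(19/20)^{7-j} = 28403547/640000000.

28403547/640000000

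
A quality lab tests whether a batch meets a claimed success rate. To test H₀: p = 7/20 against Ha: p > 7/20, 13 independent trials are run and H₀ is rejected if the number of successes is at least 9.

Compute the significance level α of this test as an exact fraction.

206011579958513/16384000000000000

The Type I error probability is α = P(Y ≥ 9) computed under H₀, where Y ~ Binomial(13, 7/20).
Adding the binomial terms for j = 9 through 13 with p = 7/20 yields 206011579958513/16384000000000000.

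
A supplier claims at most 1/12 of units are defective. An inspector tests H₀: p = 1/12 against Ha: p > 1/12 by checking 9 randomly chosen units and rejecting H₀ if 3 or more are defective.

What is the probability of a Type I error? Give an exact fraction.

The significance level is the probability, assuming p = 1/12, of seeing 3 or more defectives in 9 draws.
α = 1 − P(X ≤ 2) = 1 − 19487171/20155392 = 668221/20155392.

668221/20155392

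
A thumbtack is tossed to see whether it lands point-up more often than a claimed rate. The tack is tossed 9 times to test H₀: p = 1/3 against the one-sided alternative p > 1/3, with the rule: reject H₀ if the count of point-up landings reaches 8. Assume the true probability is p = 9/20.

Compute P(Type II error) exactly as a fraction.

β = P(fail to reject H₀ | Ha true) = P(Y ≤ 7 | p = 9/20), Y ~ Binomial(9, 9/20).
Adding the binomial probabilities P(Y=0)+…+P(Y=7) at p = 9/20 gives 126837738533/128000000000.

126837738533/128000000000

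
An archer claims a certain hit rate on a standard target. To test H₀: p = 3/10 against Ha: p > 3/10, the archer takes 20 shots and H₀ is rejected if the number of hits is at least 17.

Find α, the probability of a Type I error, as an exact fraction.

54269474678631/100000000000000000000

Under H₀, S ~ Binomial(20, 3/10), and α = P(S ≥ 17).
P(S ≥ 17) = Σ_{j=17}^{20} C(20,j)·(3/10)^j·(7/10)^{20-j} = 54269474678631/100000000000000000000.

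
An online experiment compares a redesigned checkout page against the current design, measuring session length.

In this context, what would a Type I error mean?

A Type I error would mean concluding that the new design increases session length when in fact the new design has no effect on session length.

With the conventional null hypothesis that the new design has no effect on session length:
A Type I error is rejecting H₀ when H₀ is true.
Here that means shipping the new feature to all users when actually the new design has no effect on session length.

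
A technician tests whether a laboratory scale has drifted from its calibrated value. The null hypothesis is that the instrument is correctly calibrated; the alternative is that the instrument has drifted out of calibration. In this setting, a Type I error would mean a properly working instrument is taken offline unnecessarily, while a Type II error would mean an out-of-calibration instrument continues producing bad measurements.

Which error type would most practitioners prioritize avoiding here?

Type II error

The Type II consequence (an out-of-calibration instrument continues producing bad measurements) is more severe than the Type I consequence (a properly working instrument is taken offline unnecessarily).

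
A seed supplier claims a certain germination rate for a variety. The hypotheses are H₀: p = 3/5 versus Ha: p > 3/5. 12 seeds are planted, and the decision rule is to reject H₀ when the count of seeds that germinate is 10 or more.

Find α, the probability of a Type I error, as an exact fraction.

4074381/48828125

α = P(reject H₀ | H₀ true) = P(K ≥ 10 | p = 3/5), with K ~ Binomial(12, 3/5).
Adding the binomial terms for j = 10 through 12 with p = 3/5 yields 4074381/48828125.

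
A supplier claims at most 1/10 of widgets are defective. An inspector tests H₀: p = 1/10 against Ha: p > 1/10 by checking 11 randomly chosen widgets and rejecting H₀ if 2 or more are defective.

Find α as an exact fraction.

The significance level is the probability, assuming p = 1/10, of seeing 2 or more defectives in 11 draws.
α = 1 − P(S ≤ 1) = 1 − 3486784401/5000000000 = 1513215599/5000000000.

1513215599/5000000000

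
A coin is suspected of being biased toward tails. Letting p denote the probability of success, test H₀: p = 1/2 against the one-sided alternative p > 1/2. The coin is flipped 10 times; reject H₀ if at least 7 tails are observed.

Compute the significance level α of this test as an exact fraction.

Under H₀, Y ~ Binomial(10, 1/2), and α = P(Y ≥ 7).
P(Y ≥ 7) = [C(10,7) + C(10,8) + C(10,9) + C(10,10)] / 2^10 = (120 + 45 + 10 + 1) / 1024 = 176/1024 = 11/64.

11/64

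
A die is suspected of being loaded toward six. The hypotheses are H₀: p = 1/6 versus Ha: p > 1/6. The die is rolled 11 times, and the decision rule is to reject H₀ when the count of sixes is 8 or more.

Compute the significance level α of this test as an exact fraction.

919/15116544

Under H₀, K ~ Binomial(11, 1/6), and α = P(K ≥ 8).
P(K ≥ 8) = Σ_{j=8}^{11} C(11,j)·(1/6)^j·(5/6)^{11-j} = 919/15116544.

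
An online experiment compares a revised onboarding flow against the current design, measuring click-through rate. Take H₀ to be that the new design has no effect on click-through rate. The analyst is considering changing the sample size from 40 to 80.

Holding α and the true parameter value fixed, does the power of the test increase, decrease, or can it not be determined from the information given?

It increases.

More data shrinks sampling variability; the test statistic under Ha concentrates further from the null value, making rejection more likely.
Since power = 1 − β and β decreases, power increases.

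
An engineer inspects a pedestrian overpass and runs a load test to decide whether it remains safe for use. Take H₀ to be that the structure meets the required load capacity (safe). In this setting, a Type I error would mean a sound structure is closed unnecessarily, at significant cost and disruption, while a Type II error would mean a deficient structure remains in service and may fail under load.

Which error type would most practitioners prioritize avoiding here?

The Type II consequence (a deficient structure remains in service and may fail under load) is more severe than the Type I consequence (a sound structure is closed unnecessarily, at significant cost and disruption).

Type II error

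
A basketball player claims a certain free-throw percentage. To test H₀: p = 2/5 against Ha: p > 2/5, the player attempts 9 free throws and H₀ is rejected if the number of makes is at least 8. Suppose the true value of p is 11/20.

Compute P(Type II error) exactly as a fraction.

123069745737/128000000000

Under the alternative p = 11/20, Y ~ Binomial(9, 11/20); β is the probability the test does not reject, P(Y < 8).
Equivalently, β = 1 − P(Y ≥ 8) = 123069745737/128000000000.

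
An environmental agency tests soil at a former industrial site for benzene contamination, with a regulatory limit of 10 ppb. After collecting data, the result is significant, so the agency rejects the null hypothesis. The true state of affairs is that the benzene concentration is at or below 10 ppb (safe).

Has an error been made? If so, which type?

Type I error

The conventional null hypothesis here is that the benzene concentration is at or below 10 ppb (safe).
H₀ was rejected, but H₀ is actually true.
Rejecting a true null hypothesis is a Type I error (false positive).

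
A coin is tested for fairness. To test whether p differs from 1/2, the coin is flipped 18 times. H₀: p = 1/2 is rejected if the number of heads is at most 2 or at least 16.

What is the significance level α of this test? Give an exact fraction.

43/32768

Under H₀, S ~ Binomial(18, 1/2); α is the probability of landing in either tail, P(S ≤ 2) + P(S ≥ 16).
By symmetry, α = 2·P(S ≤ 2) = 2·(1 + 18 + 153)/262144 = 344/262144 = 43/32768.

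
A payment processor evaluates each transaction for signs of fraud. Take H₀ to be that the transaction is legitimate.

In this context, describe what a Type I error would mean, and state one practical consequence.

A Type I error is rejecting H₀ when H₀ is true.
Here that means blocking the transaction and freezing the card when actually the transaction is legitimate.

A Type I error would mean concluding that the transaction is fraudulent when in fact the transaction is legitimate. Consequence: a legitimate purchase is declined and the customer's card is frozen.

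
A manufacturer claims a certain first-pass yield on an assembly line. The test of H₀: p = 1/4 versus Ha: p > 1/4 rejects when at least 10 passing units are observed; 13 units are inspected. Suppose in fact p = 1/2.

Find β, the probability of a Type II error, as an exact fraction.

A Type II error is failing to reject when Ha holds: with p = 1/2, β = P(K ≤ 9).
Summing C(13,j)·(1/2)^j·(1/2)^{13-j} for j = 0..9 gives 3907/4096.

3907/4096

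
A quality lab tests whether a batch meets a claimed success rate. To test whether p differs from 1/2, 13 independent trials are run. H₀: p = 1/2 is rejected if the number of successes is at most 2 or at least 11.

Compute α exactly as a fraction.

Under H₀, K ~ Binomial(13, 1/2); α is the probability of landing in either tail, P(K ≤ 2) + P(K ≥ 11).
By symmetry, α = 2·P(K ≤ 2) = 2·(1 + 13 + 78)/8192 = 184/8192 = 23/1024.

23/1024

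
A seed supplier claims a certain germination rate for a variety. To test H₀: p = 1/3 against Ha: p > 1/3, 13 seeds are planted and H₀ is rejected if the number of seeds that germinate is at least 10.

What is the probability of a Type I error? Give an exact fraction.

α = P(reject H₀ | H₀ true) = P(S ≥ 10 | p = 1/3), with S ~ Binomial(13, 1/3).
Adding the binomial terms for j = 10 through 13 with p = 1/3 yields 2627/1594323.

2627/1594323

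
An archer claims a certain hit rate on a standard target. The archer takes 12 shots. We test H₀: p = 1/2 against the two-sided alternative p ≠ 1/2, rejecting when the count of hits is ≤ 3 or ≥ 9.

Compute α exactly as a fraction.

299/2048

Under H₀, X ~ Binomial(12, 1/2); α is the probability of landing in either tail, P(X ≤ 3) + P(X ≥ 9).
By symmetry, α = 2·P(X ≤ 3) = 2·(1 + 12 + 66 + 220)/4096 = 598/4096 = 299/2048.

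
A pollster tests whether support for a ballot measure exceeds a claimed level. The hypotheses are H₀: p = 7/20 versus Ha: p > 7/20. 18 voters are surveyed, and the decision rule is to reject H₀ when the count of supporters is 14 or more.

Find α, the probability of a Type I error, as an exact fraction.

3435049976681085371/13107200000000000000000

α = P(reject H₀ | H₀ true) = P(S ≥ 14 | p = 7/20), with S ~ Binomial(18, 7/20).
Adding the binomial terms for j = 14 through 18 with p = 7/20 yields 3435049976681085371/13107200000000000000000.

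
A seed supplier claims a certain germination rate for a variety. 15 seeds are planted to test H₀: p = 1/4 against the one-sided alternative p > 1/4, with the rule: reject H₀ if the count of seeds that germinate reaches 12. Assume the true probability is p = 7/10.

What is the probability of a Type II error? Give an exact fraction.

87891509014119/125000000000000

A Type II error is failing to reject when Ha holds: with p = 7/10, β = P(Y ≤ 11).
Adding the binomial probabilities P(Y=0)+…+P(Y=11) at p = 7/10 gives 87891509014119/125000000000000.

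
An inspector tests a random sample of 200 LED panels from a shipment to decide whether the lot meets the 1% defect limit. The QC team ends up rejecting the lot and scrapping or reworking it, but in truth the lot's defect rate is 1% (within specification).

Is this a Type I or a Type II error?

Type I error

The null hypothesis here is that the lot's defect rate is 1% (within specification).
'Rejecting the lot and scrapping or reworking it' corresponds to rejecting H₀.
H₀ was rejected but H₀ is true — a Type I error (false positive).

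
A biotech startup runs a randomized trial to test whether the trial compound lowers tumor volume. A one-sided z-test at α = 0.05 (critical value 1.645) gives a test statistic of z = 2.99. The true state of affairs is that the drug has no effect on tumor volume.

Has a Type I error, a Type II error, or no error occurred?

The conventional null hypothesis is that the drug has no effect on tumor volume.
Since z = 2.99 > z* = 1.645, H₀ is rejected.
H₀ is true (actually the drug has no effect on tumor volume).
Rejecting a true H₀ is a Type I error.

Type I error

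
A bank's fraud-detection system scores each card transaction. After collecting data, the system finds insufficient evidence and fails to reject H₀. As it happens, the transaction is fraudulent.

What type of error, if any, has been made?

Type II error

The conventional null hypothesis here is that the transaction is legitimate.
H₀ was not rejected, but H₀ is actually false.
Failing to reject a false null hypothesis is a Type II error (false negative).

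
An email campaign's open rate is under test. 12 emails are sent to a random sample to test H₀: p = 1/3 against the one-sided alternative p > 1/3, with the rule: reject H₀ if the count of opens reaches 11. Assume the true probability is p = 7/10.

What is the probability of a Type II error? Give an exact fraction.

914974950051/1000000000000

Under the alternative p = 7/10, S ~ Binomial(12, 7/10); β is the probability the test does not reject, P(S < 11).
Equivalently, β = 1 − P(S ≥ 11) = 914974950051/1000000000000.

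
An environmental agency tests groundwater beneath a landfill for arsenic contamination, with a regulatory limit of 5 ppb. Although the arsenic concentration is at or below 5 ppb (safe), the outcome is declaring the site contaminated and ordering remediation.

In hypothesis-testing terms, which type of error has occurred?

Type I error

The null hypothesis here is that the arsenic concentration is at or below 5 ppb (safe).
'Declaring the site contaminated and ordering remediation' corresponds to rejecting H₀.
H₀ was rejected but H₀ is true — a Type I error (false positive).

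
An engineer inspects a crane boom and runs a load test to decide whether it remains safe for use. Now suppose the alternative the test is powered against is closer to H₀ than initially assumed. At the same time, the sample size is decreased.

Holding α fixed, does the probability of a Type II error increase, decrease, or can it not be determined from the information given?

A smaller true effect puts the Ha sampling distribution closer to H₀, so more of it falls in the non-rejection region. With less data the test statistic is noisier; under Ha, more outcomes land inside the acceptance region. Both changes push β in the same direction.

It increases.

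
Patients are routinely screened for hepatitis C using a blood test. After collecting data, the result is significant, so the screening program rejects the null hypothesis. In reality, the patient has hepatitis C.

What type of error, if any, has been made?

No error — this is a correct decision.

The conventional null hypothesis here is that the patient does not have hepatitis C.
The test rejected a false H₀ — the decision matches the true state.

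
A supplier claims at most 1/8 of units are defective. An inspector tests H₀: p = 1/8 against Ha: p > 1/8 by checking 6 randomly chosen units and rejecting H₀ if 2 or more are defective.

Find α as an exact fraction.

The significance level is the probability, assuming p = 1/8, of seeing 2 or more defectives in 6 draws.
α = 1 − P(Y ≤ 1) = 1 − 218491/262144 = 43653/262144.

43653/262144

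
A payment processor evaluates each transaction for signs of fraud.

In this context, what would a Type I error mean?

A Type I error would mean concluding that the transaction is fraudulent when in fact the transaction is legitimate.

With the conventional null hypothesis that the transaction is legitimate:
A Type I error is rejecting H₀ when H₀ is true.
Here that means blocking the transaction and freezing the card when actually the transaction is legitimate.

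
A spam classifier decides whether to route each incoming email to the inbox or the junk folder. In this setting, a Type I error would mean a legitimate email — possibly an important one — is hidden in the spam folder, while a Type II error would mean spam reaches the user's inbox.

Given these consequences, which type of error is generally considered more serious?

Type I error

The Type I consequence (a legitimate email — possibly an important one — is hidden in the spam folder) is more severe than the Type II consequence (spam reaches the user's inbox).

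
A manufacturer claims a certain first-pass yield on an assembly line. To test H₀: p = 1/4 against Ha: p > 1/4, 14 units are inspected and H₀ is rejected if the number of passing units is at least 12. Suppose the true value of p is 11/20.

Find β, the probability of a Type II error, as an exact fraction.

805268516435735481/819200000000000000

Under the alternative p = 11/20, Y ~ Binomial(14, 11/20); β is the probability the test does not reject, P(Y < 12).
Summing C(14,j)·(11/20)^j·(9/20)^{14-j} for j = 0..11 gives 805268516435735481/819200000000000000.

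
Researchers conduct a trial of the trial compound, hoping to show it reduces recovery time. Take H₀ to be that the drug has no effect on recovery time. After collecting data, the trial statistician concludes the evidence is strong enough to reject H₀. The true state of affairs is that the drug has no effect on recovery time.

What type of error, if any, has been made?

Type I error

H₀ was rejected, but H₀ is actually true.
Rejecting a true null hypothesis is a Type I error (false positive).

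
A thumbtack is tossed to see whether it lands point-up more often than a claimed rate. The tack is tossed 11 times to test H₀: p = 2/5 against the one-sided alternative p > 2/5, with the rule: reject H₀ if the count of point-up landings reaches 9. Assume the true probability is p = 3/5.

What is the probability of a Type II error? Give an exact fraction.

8604328/9765625

Under the alternative p = 3/5, X ~ Binomial(11, 3/5); β is the probability the test does not reject, P(X < 9).
Summing C(11,j)·(3/5)^j·(2/5)^{11-j} for j = 0..8 gives 8604328/9765625.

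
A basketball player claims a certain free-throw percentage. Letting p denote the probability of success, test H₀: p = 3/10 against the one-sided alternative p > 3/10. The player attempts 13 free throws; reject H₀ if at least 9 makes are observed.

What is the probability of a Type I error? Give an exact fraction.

Under H₀, Y ~ Binomial(13, 3/10), and α = P(Y ≥ 9).
P(Y ≥ 9) = Σ_{j=9}^{13} C(13,j)·(3/10)^j·(7/10)^{13-j} = 8061940287/2000000000000.

8061940287/2000000000000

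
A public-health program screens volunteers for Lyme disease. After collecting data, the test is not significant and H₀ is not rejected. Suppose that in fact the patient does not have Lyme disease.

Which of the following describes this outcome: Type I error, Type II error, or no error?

The conventional null hypothesis here is that the patient does not have Lyme disease.
The test retained a true H₀ — the decision matches the true state.

No error (correct decision).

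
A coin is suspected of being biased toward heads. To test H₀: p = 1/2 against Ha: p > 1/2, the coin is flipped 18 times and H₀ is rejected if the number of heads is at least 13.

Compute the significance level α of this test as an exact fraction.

Under H₀, X ~ Binomial(18, 1/2), and α = P(X ≥ 13).
That's C(18,13) + C(18,14) + C(18,15) + C(18,16) + C(18,17) + C(18,18) over 2^18, i.e. (8568 + 3060 + 816 + 153 + 18 + 1)/262144 = 12616/262144 = 1577/32768.

1577/32768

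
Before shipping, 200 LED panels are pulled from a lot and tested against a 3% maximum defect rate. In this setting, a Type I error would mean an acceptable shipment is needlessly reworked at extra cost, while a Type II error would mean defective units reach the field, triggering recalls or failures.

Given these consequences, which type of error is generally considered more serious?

The Type II consequence (defective units reach the field, triggering recalls or failures) is more severe than the Type I consequence (an acceptable shipment is needlessly reworked at extra cost).

Type II error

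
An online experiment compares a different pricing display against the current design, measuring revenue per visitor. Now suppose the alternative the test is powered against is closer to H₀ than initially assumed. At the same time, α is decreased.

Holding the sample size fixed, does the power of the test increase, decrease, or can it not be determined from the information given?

It decreases.

When the true parameter is near the null value, the test has a harder time distinguishing Ha from H₀. A smaller α moves the rejection region further into the tail. With the alternative true, more outcomes now fall outside the rejection region, so failing to reject becomes more likely. Both changes push β in the same direction.
Since power = 1 − β and β increases, power decreases.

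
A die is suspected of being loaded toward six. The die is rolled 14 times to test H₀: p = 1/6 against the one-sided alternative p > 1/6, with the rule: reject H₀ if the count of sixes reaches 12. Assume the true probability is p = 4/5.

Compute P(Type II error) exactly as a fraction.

A Type II error is failing to reject when Ha holds: with p = 4/5, β = P(Y ≤ 11).
Summing C(14,j)·(4/5)^j·(1/5)^{14-j} for j = 0..11 gives 3368829417/6103515625.

3368829417/6103515625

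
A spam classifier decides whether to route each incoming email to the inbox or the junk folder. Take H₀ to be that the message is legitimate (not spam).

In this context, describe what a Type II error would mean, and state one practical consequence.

A Type II error is failing to reject H₀ when H₀ is false.
Here that means delivering the message to the inbox when actually the message is spam.

A Type II error would mean concluding that the message is legitimate (not spam) (or at least failing to establish that the message is spam) when in fact the message is spam. Consequence: spam reaches the user's inbox.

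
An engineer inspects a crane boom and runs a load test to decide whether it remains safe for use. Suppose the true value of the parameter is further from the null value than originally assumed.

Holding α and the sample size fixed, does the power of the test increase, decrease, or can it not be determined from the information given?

A larger true effect moves the Ha sampling distribution further from the H₀ critical value, making rejection more likely when Ha is true.
Since power = 1 − β and β decreases, power increases.

It increases.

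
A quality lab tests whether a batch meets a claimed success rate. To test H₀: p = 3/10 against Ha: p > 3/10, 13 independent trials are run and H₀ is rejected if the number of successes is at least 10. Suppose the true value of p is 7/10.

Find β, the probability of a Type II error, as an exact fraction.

579394354239/1000000000000

β = P(fail to reject H₀ | Ha true) = P(S ≤ 9 | p = 7/10), S ~ Binomial(13, 7/10).
Adding the binomial probabilities P(S=0)+…+P(S=9) at p = 7/10 gives 579394354239/1000000000000.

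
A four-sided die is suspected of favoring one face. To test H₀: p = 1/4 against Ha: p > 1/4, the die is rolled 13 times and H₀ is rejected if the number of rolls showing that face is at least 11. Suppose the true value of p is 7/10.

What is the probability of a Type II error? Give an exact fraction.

7788298257/9765625000

β = P(fail to reject H₀ | Ha true) = P(X ≤ 10 | p = 7/10), X ~ Binomial(13, 7/10).
Equivalently, β = 1 − P(X ≥ 11) = 7788298257/9765625000.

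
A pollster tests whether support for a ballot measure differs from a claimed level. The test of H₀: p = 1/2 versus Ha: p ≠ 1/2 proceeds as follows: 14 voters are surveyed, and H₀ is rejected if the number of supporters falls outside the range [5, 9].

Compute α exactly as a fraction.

α = P(K ≤ 4 or K ≥ 10 | p = 1/2), K ~ Binomial(14, 1/2).
Each tail has probability (1 + 14 + 91 + 364 + 1001)/16384; doubling gives α = 2942/16384 = 1471/8192.

1471/8192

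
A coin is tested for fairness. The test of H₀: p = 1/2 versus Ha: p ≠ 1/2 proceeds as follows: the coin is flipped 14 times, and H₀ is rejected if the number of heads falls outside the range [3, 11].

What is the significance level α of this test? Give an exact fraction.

The significance level is the null-hypothesis probability of the rejection region {≤2} ∪ {≥12}.
By symmetry, α = 2·P(Y ≤ 2) = 2·(1 + 14 + 91)/16384 = 212/16384 = 53/4096.

53/4096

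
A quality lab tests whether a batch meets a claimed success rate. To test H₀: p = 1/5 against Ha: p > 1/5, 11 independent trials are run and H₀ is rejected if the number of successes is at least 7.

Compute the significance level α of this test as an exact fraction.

Under H₀, K ~ Binomial(11, 1/5), and α = P(K ≥ 7).
Adding the binomial terms for j = 7 through 11 with p = 1/5 yields 19193/9765625.

19193/9765625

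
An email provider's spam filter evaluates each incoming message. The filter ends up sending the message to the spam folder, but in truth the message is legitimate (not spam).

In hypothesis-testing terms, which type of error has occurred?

Type I error

The null hypothesis here is that the message is legitimate (not spam).
'Sending the message to the spam folder' corresponds to rejecting H₀.
H₀ was rejected but H₀ is true — a Type I error (false positive).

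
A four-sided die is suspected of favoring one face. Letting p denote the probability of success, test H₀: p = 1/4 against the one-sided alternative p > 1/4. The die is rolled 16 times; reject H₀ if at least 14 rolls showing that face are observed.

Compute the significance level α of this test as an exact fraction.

1129/4294967296

The Type I error probability is α = P(S ≥ 14) computed under H₀, where S ~ Binomial(16, 1/4).
P(S ≥ 14) = Σ_{j=14}^{16} C(16,j)·(1/4)^j·(3/4)^{16-j} = 1129/4294967296.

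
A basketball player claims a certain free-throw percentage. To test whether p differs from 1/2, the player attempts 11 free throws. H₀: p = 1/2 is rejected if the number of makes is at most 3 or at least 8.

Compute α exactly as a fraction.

29/128

Under H₀, X ~ Binomial(11, 1/2); α is the probability of landing in either tail, P(X ≤ 3) + P(X ≥ 8).
Each tail has probability (1 + 11 + 55 + 165)/2048; doubling gives α = 464/2048 = 29/128.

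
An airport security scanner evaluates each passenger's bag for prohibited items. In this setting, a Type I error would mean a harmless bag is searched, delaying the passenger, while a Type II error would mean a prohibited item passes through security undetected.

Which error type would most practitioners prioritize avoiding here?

The Type II consequence (a prohibited item passes through security undetected) is more severe than the Type I consequence (a harmless bag is searched, delaying the passenger).

Type II error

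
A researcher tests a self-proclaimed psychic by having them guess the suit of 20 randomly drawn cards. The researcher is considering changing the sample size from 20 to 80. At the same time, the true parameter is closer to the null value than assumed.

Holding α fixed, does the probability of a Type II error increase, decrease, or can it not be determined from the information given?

Cannot be determined from the information given.

The first change alone would make β decrease; the second alone would make β increase. Which effect dominates depends on the magnitudes, which are not given.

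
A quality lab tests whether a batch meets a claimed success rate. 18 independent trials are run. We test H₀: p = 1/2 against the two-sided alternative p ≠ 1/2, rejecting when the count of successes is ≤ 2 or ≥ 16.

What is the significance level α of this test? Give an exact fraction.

43/32768

Under H₀, S ~ Binomial(18, 1/2); α is the probability of landing in either tail, P(S ≤ 2) + P(S ≥ 16).
By symmetry, α = 2·P(S ≤ 2) = 2·(1 + 18 + 153)/262144 = 344/262144 = 43/32768.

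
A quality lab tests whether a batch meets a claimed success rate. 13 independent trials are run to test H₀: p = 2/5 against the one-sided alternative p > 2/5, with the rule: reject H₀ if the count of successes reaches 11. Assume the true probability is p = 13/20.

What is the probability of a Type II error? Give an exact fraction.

36323681060626281/40960000000000000

β = P(fail to reject H₀ | Ha true) = P(K ≤ 10 | p = 13/20), K ~ Binomial(13, 13/20).
Equivalently, β = 1 − P(K ≥ 11) = 36323681060626281/40960000000000000.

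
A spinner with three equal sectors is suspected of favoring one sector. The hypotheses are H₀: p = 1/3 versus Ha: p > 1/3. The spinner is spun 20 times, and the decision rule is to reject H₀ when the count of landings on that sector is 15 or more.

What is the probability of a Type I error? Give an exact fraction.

64841/387420489

The Type I error probability is α = P(Y ≥ 15) computed under H₀, where Y ~ Binomial(20, 1/3).
Adding the binomial terms for j = 15 through 20 with p = 1/3 yields 64841/387420489.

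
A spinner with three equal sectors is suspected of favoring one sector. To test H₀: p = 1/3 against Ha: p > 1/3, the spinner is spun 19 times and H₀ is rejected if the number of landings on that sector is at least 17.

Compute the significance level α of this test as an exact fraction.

Under H₀, K ~ Binomial(19, 1/3), and α = P(K ≥ 17).
Summing C(19,j)(1/3)^j(2/3)^{19−j} for j = 17,…,19 gives 241/387420489.

241/387420489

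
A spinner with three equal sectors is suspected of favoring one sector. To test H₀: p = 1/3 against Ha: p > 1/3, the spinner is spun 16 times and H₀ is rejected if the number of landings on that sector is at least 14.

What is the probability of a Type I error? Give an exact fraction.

19/1594323

Under H₀, Y ~ Binomial(16, 1/3), and α = P(Y ≥ 14).
Summing C(16,j)(1/3)^j(2/3)^{16−j} for j = 14,…,16 gives 19/1594323.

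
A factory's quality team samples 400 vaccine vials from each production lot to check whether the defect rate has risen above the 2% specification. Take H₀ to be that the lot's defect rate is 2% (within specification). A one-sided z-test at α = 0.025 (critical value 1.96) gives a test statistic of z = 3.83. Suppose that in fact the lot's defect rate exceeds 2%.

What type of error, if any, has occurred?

Neither — the decision is correct.

Since z = 3.83 > z* = 1.96, H₀ is rejected.
H₀ is false (actually the lot's defect rate exceeds 2%).
The decision matches the true state — no error.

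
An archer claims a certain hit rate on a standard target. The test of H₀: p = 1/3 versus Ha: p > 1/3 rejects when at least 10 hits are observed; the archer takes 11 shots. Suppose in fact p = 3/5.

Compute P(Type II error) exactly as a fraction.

1894076/1953125

A Type II error is failing to reject when Ha holds: with p = 3/5, β = P(Y ≤ 9).
Adding the binomial probabilities P(Y=0)+…+P(Y=9) at p = 3/5 gives 1894076/1953125.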